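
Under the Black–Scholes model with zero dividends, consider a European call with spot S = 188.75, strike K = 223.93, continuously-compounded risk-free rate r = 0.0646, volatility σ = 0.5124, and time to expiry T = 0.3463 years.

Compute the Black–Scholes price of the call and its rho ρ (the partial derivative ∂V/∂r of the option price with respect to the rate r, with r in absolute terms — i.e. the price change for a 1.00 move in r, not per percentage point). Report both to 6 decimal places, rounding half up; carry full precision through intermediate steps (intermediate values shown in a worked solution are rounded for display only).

price = 12.195183
ρ = 19.715335

σ√T = 0.5124·√0.3463 = 0.301533
d₁ = (ln(S/K) + (r+σ²/2)T) / (σ√T) = (ln(188.75/223.93) + (0.0646+0.5124²/2)·0.3463) / 0.301533 = (-0.170910 + 0.067832) / 0.301533 = -0.341846
d₂ = d₁ − σ√T = -0.341846 − 0.301533 = -0.643379
e^{−rT} = e^{−0.0646·0.3463} = 0.977877
N(d₁) = 0.366233,  N(d₂) = 0.259989
Call price V = S·N(d₁) − K·e^{−rT}·N(d₂) = 69.126558 − 56.931375 = 12.195183
ρ = K·T·e^{−rT}·N(d₂) = 19.715335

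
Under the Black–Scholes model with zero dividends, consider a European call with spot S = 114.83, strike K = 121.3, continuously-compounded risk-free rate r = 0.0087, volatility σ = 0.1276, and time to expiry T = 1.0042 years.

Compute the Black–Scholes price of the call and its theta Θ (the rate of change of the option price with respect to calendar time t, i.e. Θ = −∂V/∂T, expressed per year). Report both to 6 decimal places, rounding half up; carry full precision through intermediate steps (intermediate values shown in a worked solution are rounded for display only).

σ√T = 0.1276·√1.0042 = 0.127868
d₁ = (ln(S/K) + (r+σ²/2)T) / (σ√T) = (ln(114.83/121.3) + (0.0087+0.1276²/2)·1.0042) / 0.127868 = (-0.054814 + 0.016912) / 0.127868 = -0.296419
d₂ = d₁ − σ√T = -0.296419 − 0.127868 = -0.424287
e^{−rT} = e^{−0.0087·1.0042} = 0.991302
N(d₁) = 0.383455,  N(d₂) = 0.335678
Call price V = S·N(d₁) − K·e^{−rT}·N(d₂) = 44.032137 − 40.363597 = 3.668540
φ(d₁) = (1/√(2π))·e^{−d₁²/2} = 0.381795
Θ = −S·φ(d₁)·σ/(2√T) − r·K·e^{−rT}·N(d₂) = −2.791236 − 0.351163 = -3.142399

price = 3.668540
Θ = -3.142399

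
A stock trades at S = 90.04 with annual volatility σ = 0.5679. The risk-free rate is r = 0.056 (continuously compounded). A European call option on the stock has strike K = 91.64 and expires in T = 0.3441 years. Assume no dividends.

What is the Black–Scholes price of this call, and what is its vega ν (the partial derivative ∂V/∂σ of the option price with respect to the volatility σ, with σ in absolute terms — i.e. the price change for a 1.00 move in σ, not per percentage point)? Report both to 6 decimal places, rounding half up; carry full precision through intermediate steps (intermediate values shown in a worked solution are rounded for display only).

price = 11.975967
ν = 20.763399

σ√T = 0.5679·√0.3441 = 0.333130
d₁ = (ln(S/K) + (r+σ²/2)T) / (σ√T) = (ln(90.04/91.64) + (0.056+0.5679²/2)·0.3441) / 0.333130 = (-0.017614 + 0.074758) / 0.333130 = 0.171535
d₂ = d₁ − σ√T = 0.171535 − 0.333130 = -0.161595
e^{−rT} = e^{−0.056·0.3441} = 0.980915
N(d₁) = 0.568099,  N(d₂) = 0.435812
Call price V = S·N(d₁) − K·e^{−rT}·N(d₂) = 51.151601 − 39.175634 = 11.975967
φ(d₁) = (1/√(2π))·e^{−d₁²/2} = 0.393116
ν = S·φ(d₁)·√T = 20.763399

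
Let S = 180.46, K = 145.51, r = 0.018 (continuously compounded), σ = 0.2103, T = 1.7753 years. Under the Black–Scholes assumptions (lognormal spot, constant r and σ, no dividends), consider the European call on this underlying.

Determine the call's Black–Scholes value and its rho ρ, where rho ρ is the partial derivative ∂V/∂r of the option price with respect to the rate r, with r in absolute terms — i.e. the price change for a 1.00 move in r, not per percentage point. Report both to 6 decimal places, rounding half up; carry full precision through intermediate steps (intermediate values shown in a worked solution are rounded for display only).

σ√T = 0.2103·√1.7753 = 0.280205
d₁ = (ln(S/K) + (r+σ²/2)T) / (σ√T) = (ln(180.46/145.51) + (0.018+0.2103²/2)·1.7753) / 0.280205 = (0.215264 + 0.071213) / 0.280205 = 1.022385
d₂ = d₁ − σ√T = 1.022385 − 0.280205 = 0.742181
e^{−rT} = e^{−0.018·1.7753} = 0.968550
N(d₁) = 0.846701,  N(d₂) = 0.771011
Call price V = S·N(d₁) − K·e^{−rT}·N(d₂) = 152.795615 − 108.661434 = 44.134181
ρ = K·T·e^{−rT}·N(d₂) = 192.906644

price = 44.134181
ρ = 192.906644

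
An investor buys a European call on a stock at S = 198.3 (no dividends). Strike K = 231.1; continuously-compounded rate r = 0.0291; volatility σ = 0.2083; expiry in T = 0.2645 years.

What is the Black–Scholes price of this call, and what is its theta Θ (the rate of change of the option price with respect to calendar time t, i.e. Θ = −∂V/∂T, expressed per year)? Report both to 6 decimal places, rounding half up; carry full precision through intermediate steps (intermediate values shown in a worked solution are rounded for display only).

σ√T = 0.2083·√0.2645 = 0.107128
d₁ = (ln(S/K) + (r+σ²/2)T) / (σ√T) = (ln(198.3/231.1) + (0.0291+0.2083²/2)·0.2645) / 0.107128 = (-0.153069 + 0.013435) / 0.107128 = -1.303437
d₂ = d₁ − σ√T = -1.303437 − 0.107128 = -1.410565
e^{−rT} = e^{−0.0291·0.2645} = 0.992333
N(d₁) = 0.096213,  N(d₂) = 0.079186
Call price V = S·N(d₁) − K·e^{−rT}·N(d₂) = 19.078987 − 18.159673 = 0.919315
φ(d₁) = (1/√(2π))·e^{−d₁²/2} = 0.170604
Θ = −S·φ(d₁)·σ/(2√T) − r·K·e^{−rT}·N(d₂) = −6.851050 − 0.528446 = -7.379497

price = 0.919315
Θ = -7.379497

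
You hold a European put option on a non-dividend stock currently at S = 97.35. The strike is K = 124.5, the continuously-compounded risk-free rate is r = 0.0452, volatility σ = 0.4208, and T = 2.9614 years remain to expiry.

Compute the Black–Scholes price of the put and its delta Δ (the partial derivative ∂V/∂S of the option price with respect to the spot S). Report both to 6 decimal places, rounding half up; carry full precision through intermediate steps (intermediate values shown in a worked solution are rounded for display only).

σ√T = 0.4208·√2.9614 = 0.724143
d₁ = (ln(S/K) + (r+σ²/2)T) / (σ√T) = (ln(97.35/124.5) + (0.0452+0.4208²/2)·2.9614) / 0.724143 = (-0.245993 + 0.396047) / 0.724143 = 0.207216
d₂ = d₁ − σ√T = 0.207216 − 0.724143 = -0.516927
e^{−rT} = e^{−0.0452·2.9614} = 0.874717
N(−d₁) = 0.417921,  N(−d₂) = 0.697397
Put price V = K·e^{−rT}·N(−d₂) − S·N(−d₁) = 75.948030 − 40.684582 = 35.263449
Δ = −N(−d₁) = -0.417921

price = 35.263449
Δ = -0.417921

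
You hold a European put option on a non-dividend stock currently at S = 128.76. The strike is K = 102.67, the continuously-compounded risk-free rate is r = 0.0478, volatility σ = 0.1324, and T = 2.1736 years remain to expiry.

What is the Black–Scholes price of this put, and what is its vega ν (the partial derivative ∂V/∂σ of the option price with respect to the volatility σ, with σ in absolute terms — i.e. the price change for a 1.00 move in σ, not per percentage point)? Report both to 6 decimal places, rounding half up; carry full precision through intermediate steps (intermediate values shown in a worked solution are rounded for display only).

σ√T = 0.1324·√2.1736 = 0.195199
d₁ = (ln(S/K) + (r+σ²/2)T) / (σ√T) = (ln(128.76/102.67) + (0.0478+0.1324²/2)·2.1736) / 0.195199 = (0.226430 + 0.122949) / 0.195199 = 1.789863
d₂ = d₁ − σ√T = 1.789863 − 0.195199 = 1.594664
e^{−rT} = e^{−0.0478·2.1736} = 0.901317
N(−d₁) = 0.036738,  N(−d₂) = 0.055394
Put price V = K·e^{−rT}·N(−d₂) − S·N(−d₁) = 5.126034 − 4.730379 = 0.395655
φ(d₁) = (1/√(2π))·e^{−d₁²/2} = 0.080400
ν = S·φ(d₁)·√T = 15.262502

price = 0.395655
ν = 15.262502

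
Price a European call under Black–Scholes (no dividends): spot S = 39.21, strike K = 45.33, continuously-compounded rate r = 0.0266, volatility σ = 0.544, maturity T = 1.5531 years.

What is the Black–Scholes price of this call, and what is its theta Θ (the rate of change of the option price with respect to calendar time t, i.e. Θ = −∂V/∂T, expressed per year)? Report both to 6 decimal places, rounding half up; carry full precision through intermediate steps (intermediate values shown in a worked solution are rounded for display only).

price = 8.954342
Θ = -3.715811

σ√T = 0.544·√1.5531 = 0.677951
d₁ = (ln(S/K) + (r+σ²/2)T) / (σ√T) = (ln(39.21/45.33) + (0.0266+0.544²/2)·1.5531) / 0.677951 = (-0.145037 + 0.271122) / 0.677951 = 0.185978
d₂ = d₁ − σ√T = 0.185978 − 0.677951 = -0.491973
e^{−rT} = e^{−0.0266·1.5531} = 0.959529
N(d₁) = 0.573769,  N(d₂) = 0.311369
Call price V = S·N(d₁) − K·e^{−rT}·N(d₂) = 22.497488 − 13.543146 = 8.954342
φ(d₁) = (1/√(2π))·e^{−d₁²/2} = 0.392102
Θ = −S·φ(d₁)·σ/(2√T) − r·K·e^{−rT}·N(d₂) = −3.355563 − 0.360248 = -3.715811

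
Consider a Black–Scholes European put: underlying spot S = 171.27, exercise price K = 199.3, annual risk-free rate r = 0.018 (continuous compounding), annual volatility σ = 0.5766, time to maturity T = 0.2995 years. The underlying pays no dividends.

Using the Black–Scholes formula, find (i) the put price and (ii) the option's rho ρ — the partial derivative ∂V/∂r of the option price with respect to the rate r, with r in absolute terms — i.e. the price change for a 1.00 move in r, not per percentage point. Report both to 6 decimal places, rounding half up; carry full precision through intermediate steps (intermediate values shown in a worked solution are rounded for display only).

price = 39.056872
ρ = -43.500437

σ√T = 0.5766·√0.2995 = 0.315554
d₁ = (ln(S/K) + (r+σ²/2)T) / (σ√T) = (ln(171.27/199.3) + (0.018+0.5766²/2)·0.2995) / 0.315554 = (-0.151570 + 0.055178) / 0.315554 = -0.305469
d₂ = d₁ − σ√T = -0.305469 − 0.315554 = -0.621023
e^{−rT} = e^{−0.018·0.2995} = 0.994624
N(−d₁) = 0.619996,  N(−d₂) = 0.732708
Put price V = K·e^{−rT}·N(−d₂) − S·N(−d₁) = 145.243530 − 106.186658 = 39.056872
ρ = −K·T·e^{−rT}·N(−d₂) = -43.500437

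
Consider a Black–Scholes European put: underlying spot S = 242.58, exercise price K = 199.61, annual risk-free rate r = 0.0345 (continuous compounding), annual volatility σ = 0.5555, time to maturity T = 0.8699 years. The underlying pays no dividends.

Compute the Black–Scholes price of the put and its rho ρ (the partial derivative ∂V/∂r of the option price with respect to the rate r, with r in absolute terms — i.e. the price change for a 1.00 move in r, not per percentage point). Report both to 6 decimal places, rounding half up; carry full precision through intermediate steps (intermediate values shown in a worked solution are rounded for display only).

price = 24.180190
ρ = -72.537177

σ√T = 0.5555·√0.8699 = 0.518106
d₁ = (ln(S/K) + (r+σ²/2)T) / (σ√T) = (ln(242.58/199.61) + (0.0345+0.5555²/2)·0.8699) / 0.518106 = (0.194966 + 0.164229) / 0.518106 = 0.693284
d₂ = d₁ − σ√T = 0.693284 − 0.518106 = 0.175178
e^{−rT} = e^{−0.0345·0.8699} = 0.970434
N(−d₁) = 0.244066,  N(−d₂) = 0.430470
Put price V = K·e^{−rT}·N(−d₂) − S·N(−d₁) = 83.385651 − 59.205461 = 24.180190
ρ = −K·T·e^{−rT}·N(−d₂) = -72.537177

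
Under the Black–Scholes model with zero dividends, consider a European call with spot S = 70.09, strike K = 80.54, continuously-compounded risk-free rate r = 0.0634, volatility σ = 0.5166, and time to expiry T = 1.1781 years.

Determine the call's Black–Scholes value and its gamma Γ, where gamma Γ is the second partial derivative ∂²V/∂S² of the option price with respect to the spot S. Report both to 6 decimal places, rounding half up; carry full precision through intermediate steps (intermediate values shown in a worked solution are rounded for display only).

price = 13.764942
Γ = 0.010013

σ√T = 0.5166·√1.1781 = 0.560719
d₁ = (ln(S/K) + (r+σ²/2)T) / (σ√T) = (ln(70.09/80.54) + (0.0634+0.5166²/2)·1.1781) / 0.560719 = (-0.138974 + 0.231895) / 0.560719 = 0.165717
d₂ = d₁ − σ√T = 0.165717 − 0.560719 = -0.395002
e^{−rT} = e^{−0.0634·1.1781} = 0.928030
N(d₁) = 0.565810,  N(d₂) = 0.346421
Call price V = S·N(d₁) − K·e^{−rT}·N(d₂) = 39.657637 − 25.892695 = 13.764942
φ(d₁) = (1/√(2π))·e^{−d₁²/2} = 0.393502
Γ = φ(d₁) / (S·σ·√T) = 0.010013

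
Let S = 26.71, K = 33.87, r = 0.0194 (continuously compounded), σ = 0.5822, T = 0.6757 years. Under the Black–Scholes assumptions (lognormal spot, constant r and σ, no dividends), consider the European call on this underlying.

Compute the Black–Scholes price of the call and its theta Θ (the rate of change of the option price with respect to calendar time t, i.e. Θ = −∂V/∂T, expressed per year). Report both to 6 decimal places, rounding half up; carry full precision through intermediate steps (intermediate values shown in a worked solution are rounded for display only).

σ√T = 0.5822·√0.6757 = 0.478574
d₁ = (ln(S/K) + (r+σ²/2)T) / (σ√T) = (ln(26.71/33.87) + (0.0194+0.5822²/2)·0.6757) / 0.478574 = (-0.237492 + 0.127625) / 0.478574 = -0.229571
d₂ = d₁ − σ√T = -0.229571 − 0.478574 = -0.708145
e^{−rT} = e^{−0.0194·0.6757} = 0.986977
N(d₁) = 0.409213,  N(d₂) = 0.239428
Call price V = S·N(d₁) − K·e^{−rT}·N(d₂) = 10.930073 − 8.003808 = 2.926265
φ(d₁) = (1/√(2π))·e^{−d₁²/2} = 0.388567
Θ = −S·φ(d₁)·σ/(2√T) − r·K·e^{−rT}·N(d₂) = −3.675403 − 0.155274 = -3.830677

price = 2.926265
Θ = -3.830677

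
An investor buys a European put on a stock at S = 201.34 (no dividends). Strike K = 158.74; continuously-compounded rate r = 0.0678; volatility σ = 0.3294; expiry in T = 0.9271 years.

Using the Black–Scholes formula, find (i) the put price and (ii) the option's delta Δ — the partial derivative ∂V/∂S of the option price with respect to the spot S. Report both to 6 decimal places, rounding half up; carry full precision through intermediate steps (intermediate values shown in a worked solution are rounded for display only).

σ√T = 0.3294·√0.9271 = 0.317166
d₁ = (ln(S/K) + (r+σ²/2)T) / (σ√T) = (ln(201.34/158.74) + (0.0678+0.3294²/2)·0.9271) / 0.317166 = (0.237727 + 0.113155) / 0.317166 = 1.106303
d₂ = d₁ − σ√T = 1.106303 − 0.317166 = 0.789137
e^{−rT} = e^{−0.0678·0.9271} = 0.939077
N(−d₁) = 0.134298,  N(−d₂) = 0.215016
Put price V = K·e^{−rT}·N(−d₂) − S·N(−d₁) = 32.052249 − 27.039492 = 5.012757
Δ = −N(−d₁) = -0.134298

price = 5.012757
Δ = -0.134298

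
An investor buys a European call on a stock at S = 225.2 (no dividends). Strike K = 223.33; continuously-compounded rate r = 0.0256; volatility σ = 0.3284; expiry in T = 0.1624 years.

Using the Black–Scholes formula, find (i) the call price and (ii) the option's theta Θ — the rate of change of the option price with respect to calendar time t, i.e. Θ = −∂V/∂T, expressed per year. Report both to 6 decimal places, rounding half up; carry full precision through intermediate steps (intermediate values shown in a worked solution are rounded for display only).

σ√T = 0.3284·√0.1624 = 0.132342
d₁ = (ln(S/K) + (r+σ²/2)T) / (σ√T) = (ln(225.2/223.33) + (0.0256+0.3284²/2)·0.1624) / 0.132342 = (0.008338 + 0.012915) / 0.132342 = 0.160592
d₂ = d₁ − σ√T = 0.160592 − 0.132342 = 0.028250
e^{−rT} = e^{−0.0256·0.1624} = 0.995851
N(d₁) = 0.563793,  N(d₂) = 0.511269
Call price V = S·N(d₁) − K·e^{−rT}·N(d₂) = 126.966090 − 113.707936 = 13.258154
φ(d₁) = (1/√(2π))·e^{−d₁²/2} = 0.393831
Θ = −S·φ(d₁)·σ/(2√T) − r·K·e^{−rT}·N(d₂) = −36.137526 − 2.910923 = -39.048449

price = 13.258154
Θ = -39.048449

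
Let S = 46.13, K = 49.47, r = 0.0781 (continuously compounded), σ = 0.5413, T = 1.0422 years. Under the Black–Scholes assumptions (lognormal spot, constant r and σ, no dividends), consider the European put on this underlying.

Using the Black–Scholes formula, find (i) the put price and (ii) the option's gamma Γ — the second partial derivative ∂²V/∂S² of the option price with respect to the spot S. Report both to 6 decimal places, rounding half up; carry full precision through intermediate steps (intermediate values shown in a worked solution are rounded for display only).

σ√T = 0.5413·√1.0422 = 0.552603
d₁ = (ln(S/K) + (r+σ²/2)T) / (σ√T) = (ln(46.13/49.47) + (0.0781+0.5413²/2)·1.0422) / 0.552603 = (-0.069903 + 0.234081) / 0.552603 = 0.297099
d₂ = d₁ − σ√T = 0.297099 − 0.552603 = -0.255504
e^{−rT} = e^{−0.0781·1.0422} = 0.921829
N(−d₁) = 0.383195,  N(−d₂) = 0.600833
Put price V = K·e^{−rT}·N(−d₂) − S·N(−d₁) = 27.399711 − 17.676799 = 9.722912
φ(d₁) = (1/√(2π))·e^{−d₁²/2} = 0.381718
Γ = φ(d₁) / (S·σ·√T) = 0.014974

price = 9.722912
Γ = 0.014974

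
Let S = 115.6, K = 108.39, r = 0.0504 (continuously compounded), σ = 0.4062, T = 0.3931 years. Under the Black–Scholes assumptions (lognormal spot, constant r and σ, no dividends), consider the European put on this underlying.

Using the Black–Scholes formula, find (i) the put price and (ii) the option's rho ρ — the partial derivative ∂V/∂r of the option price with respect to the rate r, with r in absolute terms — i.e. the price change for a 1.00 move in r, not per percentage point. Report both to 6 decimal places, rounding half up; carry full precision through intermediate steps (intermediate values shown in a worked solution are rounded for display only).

σ√T = 0.4062·√0.3931 = 0.254678
d₁ = (ln(S/K) + (r+σ²/2)T) / (σ√T) = (ln(115.6/108.39) + (0.0504+0.4062²/2)·0.3931) / 0.254678 = (0.064400 + 0.052243) / 0.254678 = 0.458001
d₂ = d₁ − σ√T = 0.458001 − 0.254678 = 0.203323
e^{−rT} = e^{−0.0504·0.3931} = 0.980383
N(−d₁) = 0.323476,  N(−d₂) = 0.419441
Put price V = K·e^{−rT}·N(−d₂) − S·N(−d₁) = 44.571373 − 37.393806 = 7.177568
ρ = −K·T·e^{−rT}·N(−d₂) = -17.521007

price = 7.177568
ρ = -17.521007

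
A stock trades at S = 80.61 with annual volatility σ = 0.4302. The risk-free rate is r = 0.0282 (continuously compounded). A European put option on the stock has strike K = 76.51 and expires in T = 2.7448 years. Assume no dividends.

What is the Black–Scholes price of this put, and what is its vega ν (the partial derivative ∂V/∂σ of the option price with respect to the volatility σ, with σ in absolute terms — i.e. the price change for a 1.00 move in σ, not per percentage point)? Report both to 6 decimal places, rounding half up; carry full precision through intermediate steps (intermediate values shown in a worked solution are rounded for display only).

σ√T = 0.4302·√2.7448 = 0.712731
d₁ = (ln(S/K) + (r+σ²/2)T) / (σ√T) = (ln(80.61/76.51) + (0.0282+0.4302²/2)·2.7448) / 0.712731 = (0.052201 + 0.331396) / 0.712731 = 0.538208
d₂ = d₁ − σ√T = 0.538208 − 0.712731 = -0.174523
e^{−rT} = e^{−0.0282·2.7448} = 0.925516
N(−d₁) = 0.295217,  N(−d₂) = 0.569273
Put price V = K·e^{−rT}·N(−d₂) − S·N(−d₁) = 40.310935 − 23.797426 = 16.513509
φ(d₁) = (1/√(2π))·e^{−d₁²/2} = 0.345151
ν = S·φ(d₁)·√T = 46.094999

price = 16.513509
ν = 46.094999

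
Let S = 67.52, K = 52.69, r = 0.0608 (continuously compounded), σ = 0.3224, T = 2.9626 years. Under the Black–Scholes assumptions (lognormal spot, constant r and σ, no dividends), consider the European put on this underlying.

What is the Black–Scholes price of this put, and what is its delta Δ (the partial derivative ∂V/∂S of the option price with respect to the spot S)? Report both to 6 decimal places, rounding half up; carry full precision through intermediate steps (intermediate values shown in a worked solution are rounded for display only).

price = 3.737566
Δ = -0.147097

σ√T = 0.3224·√2.9626 = 0.554921
d₁ = (ln(S/K) + (r+σ²/2)T) / (σ√T) = (ln(67.52/52.69) + (0.0608+0.3224²/2)·2.9626) / 0.554921 = (0.247998 + 0.334095) / 0.554921 = 1.048965
d₂ = d₁ − σ√T = 1.048965 − 0.554921 = 0.494043
e^{−rT} = e^{−0.0608·2.9626} = 0.835165
N(−d₁) = 0.147097,  N(−d₂) = 0.310638
Put price V = K·e^{−rT}·N(−d₂) − S·N(−d₁) = 13.669564 − 9.931998 = 3.737566
Δ = −N(−d₁) = -0.147097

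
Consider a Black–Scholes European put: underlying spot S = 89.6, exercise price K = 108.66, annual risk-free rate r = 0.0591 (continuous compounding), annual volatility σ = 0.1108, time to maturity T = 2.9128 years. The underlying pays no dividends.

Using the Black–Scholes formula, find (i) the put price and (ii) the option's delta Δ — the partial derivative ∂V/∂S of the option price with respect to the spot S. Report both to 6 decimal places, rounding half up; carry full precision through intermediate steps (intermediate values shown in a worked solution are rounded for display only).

price = 7.798892
Δ = -0.505996

σ√T = 0.1108·√2.9128 = 0.189102
d₁ = (ln(S/K) + (r+σ²/2)T) / (σ√T) = (ln(89.6/108.66) + (0.0591+0.1108²/2)·2.9128) / 0.189102 = (-0.192868 + 0.190026) / 0.189102 = -0.015030
d₂ = d₁ − σ√T = -0.015030 − 0.189102 = -0.204132
e^{−rT} = e^{−0.0591·2.9128} = 0.841856
N(−d₁) = 0.505996,  N(−d₂) = 0.580875
Put price V = K·e^{−rT}·N(−d₂) − S·N(−d₁) = 53.136131 − 45.337239 = 7.798892
Δ = −N(−d₁) = -0.505996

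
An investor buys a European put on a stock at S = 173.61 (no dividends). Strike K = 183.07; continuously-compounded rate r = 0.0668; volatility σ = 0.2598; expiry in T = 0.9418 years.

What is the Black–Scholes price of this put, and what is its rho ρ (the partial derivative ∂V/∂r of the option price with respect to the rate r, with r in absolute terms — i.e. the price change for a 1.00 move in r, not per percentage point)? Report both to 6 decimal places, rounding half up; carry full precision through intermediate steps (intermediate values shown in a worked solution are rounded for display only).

σ√T = 0.2598·√0.9418 = 0.252126
d₁ = (ln(S/K) + (r+σ²/2)T) / (σ√T) = (ln(173.61/183.07) + (0.0668+0.2598²/2)·0.9418) / 0.252126 = (-0.053057 + 0.094696) / 0.252126 = 0.165151
d₂ = d₁ − σ√T = 0.165151 − 0.252126 = -0.086976
e^{−rT} = e^{−0.0668·0.9418} = 0.939026
N(−d₁) = 0.434413,  N(−d₂) = 0.534655
Put price V = K·e^{−rT}·N(−d₂) − S·N(−d₁) = 91.911104 − 75.418367 = 16.492737
ρ = −K·T·e^{−rT}·N(−d₂) = -86.561878

price = 16.492737
ρ = -86.561878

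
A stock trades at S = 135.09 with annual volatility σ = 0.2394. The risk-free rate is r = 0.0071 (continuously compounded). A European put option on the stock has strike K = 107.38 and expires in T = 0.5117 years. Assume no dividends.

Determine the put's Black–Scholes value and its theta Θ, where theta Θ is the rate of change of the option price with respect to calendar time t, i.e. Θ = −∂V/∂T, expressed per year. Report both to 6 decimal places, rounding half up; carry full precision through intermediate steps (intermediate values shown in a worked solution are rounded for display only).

price = 0.818710
Θ = -3.087184

σ√T = 0.2394·√0.5117 = 0.171251
d₁ = (ln(S/K) + (r+σ²/2)T) / (σ√T) = (ln(135.09/107.38) + (0.0071+0.2394²/2)·0.5117) / 0.171251 = (0.229567 + 0.018296) / 0.171251 = 1.447375
d₂ = d₁ − σ√T = 1.447375 − 0.171251 = 1.276125
e^{−rT} = e^{−0.0071·0.5117} = 0.996374
N(−d₁) = 0.073896,  N(−d₂) = 0.100956
Put price V = K·e^{−rT}·N(−d₂) − S·N(−d₁) = 10.801314 − 9.982603 = 0.818710
φ(d₁) = (1/√(2π))·e^{−d₁²/2} = 0.139962
Θ = −S·φ(d₁)·σ/(2√T) + r·K·e^{−rT}·N(−d₂) = −3.163873 + 0.076689 = -3.087184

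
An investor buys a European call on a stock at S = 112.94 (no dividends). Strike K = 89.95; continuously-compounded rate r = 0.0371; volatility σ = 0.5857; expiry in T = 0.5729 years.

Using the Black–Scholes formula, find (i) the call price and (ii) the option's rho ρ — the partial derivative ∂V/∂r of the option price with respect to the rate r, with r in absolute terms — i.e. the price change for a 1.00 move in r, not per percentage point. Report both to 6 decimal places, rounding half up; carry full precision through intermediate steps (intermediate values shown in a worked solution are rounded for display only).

price = 32.716361
ρ = 31.931780

σ√T = 0.5857·√0.5729 = 0.443317
d₁ = (ln(S/K) + (r+σ²/2)T) / (σ√T) = (ln(112.94/89.95) + (0.0371+0.5857²/2)·0.5729) / 0.443317 = (0.227603 + 0.119520) / 0.443317 = 0.783011
d₂ = d₁ − σ√T = 0.783011 − 0.443317 = 0.339694
e^{−rT} = e^{−0.0371·0.5729} = 0.978970
N(d₁) = 0.783190,  N(d₂) = 0.632957
Call price V = S·N(d₁) − K·e^{−rT}·N(d₂) = 88.453452 − 55.737092 = 32.716361
ρ = K·T·e^{−rT}·N(d₂) = 31.931780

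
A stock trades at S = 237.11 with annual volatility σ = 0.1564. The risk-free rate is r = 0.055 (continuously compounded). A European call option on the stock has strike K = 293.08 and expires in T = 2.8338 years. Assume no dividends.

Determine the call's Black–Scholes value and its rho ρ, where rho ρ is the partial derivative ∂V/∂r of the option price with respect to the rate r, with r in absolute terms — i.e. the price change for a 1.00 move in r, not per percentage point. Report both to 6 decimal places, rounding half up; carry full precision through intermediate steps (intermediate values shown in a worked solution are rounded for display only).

σ√T = 0.1564·√2.8338 = 0.263282
d₁ = (ln(S/K) + (r+σ²/2)T) / (σ√T) = (ln(237.11/293.08) + (0.055+0.1564²/2)·2.8338) / 0.263282 = (-0.211921 + 0.190518) / 0.263282 = -0.081296
d₂ = d₁ − σ√T = -0.081296 − 0.263282 = -0.344578
e^{−rT} = e^{−0.055·2.8338} = 0.855680
N(d₁) = 0.467603,  N(d₂) = 0.365206
Call price V = S·N(d₁) − K·e^{−rT}·N(d₂) = 110.873440 − 91.587299 = 19.286141
ρ = K·T·e^{−rT}·N(d₂) = 259.540089

price = 19.286141
ρ = 259.540089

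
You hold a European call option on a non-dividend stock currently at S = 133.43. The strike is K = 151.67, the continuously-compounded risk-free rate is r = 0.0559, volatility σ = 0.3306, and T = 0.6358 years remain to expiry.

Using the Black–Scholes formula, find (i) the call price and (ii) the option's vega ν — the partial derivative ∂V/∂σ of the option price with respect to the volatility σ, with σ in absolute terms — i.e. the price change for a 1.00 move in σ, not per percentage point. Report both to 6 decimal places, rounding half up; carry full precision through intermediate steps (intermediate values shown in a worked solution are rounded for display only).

price = 9.088058
ν = 41.435107

σ√T = 0.3306·√0.6358 = 0.263611
d₁ = (ln(S/K) + (r+σ²/2)T) / (σ√T) = (ln(133.43/151.67) + (0.0559+0.3306²/2)·0.6358) / 0.263611 = (-0.128130 + 0.070287) / 0.263611 = -0.219428
d₂ = d₁ − σ√T = -0.219428 − 0.263611 = -0.483039
e^{−rT} = e^{−0.0559·0.6358} = 0.965083
N(d₁) = 0.413158,  N(d₂) = 0.314534
Call price V = S·N(d₁) − K·e^{−rT}·N(d₂) = 55.127716 − 46.039657 = 9.088058
φ(d₁) = (1/√(2π))·e^{−d₁²/2} = 0.389453
ν = S·φ(d₁)·√T = 41.435107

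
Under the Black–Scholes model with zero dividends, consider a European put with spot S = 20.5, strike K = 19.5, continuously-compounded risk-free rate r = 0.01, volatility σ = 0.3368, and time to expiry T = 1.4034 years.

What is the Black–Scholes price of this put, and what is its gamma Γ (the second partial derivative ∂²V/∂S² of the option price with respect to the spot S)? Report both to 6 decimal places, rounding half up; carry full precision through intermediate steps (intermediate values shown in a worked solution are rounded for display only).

σ√T = 0.3368·√1.4034 = 0.398991
d₁ = (ln(S/K) + (r+σ²/2)T) / (σ√T) = (ln(20.5/19.5) + (0.01+0.3368²/2)·1.4034) / 0.398991 = (0.050010 + 0.093631) / 0.398991 = 0.360011
d₂ = d₁ − σ√T = 0.360011 − 0.398991 = -0.038979
e^{−rT} = e^{−0.01·1.4034} = 0.986064
N(−d₁) = 0.359419,  N(−d₂) = 0.515547
Put price V = K·e^{−rT}·N(−d₂) − S·N(−d₁) = 9.913057 − 7.368096 = 2.544962
φ(d₁) = (1/√(2π))·e^{−d₁²/2} = 0.373909
Γ = φ(d₁) / (S·σ·√T) = 0.045714

price = 2.544962
Γ = 0.045714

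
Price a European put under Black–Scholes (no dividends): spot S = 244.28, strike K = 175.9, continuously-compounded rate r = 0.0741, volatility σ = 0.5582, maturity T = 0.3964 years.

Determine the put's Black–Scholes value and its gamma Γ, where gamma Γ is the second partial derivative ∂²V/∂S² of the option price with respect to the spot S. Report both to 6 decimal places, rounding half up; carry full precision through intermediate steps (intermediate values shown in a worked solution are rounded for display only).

σ√T = 0.5582·√0.3964 = 0.351444
d₁ = (ln(S/K) + (r+σ²/2)T) / (σ√T) = (ln(244.28/175.9) + (0.0741+0.5582²/2)·0.3964) / 0.351444 = (0.328399 + 0.091130) / 0.351444 = 1.193729
d₂ = d₁ − σ√T = 1.193729 − 0.351444 = 0.842284
e^{−rT} = e^{−0.0741·0.3964} = 0.971054
N(−d₁) = 0.116292,  N(−d₂) = 0.199814
Put price V = K·e^{−rT}·N(−d₂) − S·N(−d₁) = 34.129981 − 28.407824 = 5.722157
φ(d₁) = (1/√(2π))·e^{−d₁²/2} = 0.195649
Γ = φ(d₁) / (S·σ·√T) = 0.002279

price = 5.722157
Γ = 0.002279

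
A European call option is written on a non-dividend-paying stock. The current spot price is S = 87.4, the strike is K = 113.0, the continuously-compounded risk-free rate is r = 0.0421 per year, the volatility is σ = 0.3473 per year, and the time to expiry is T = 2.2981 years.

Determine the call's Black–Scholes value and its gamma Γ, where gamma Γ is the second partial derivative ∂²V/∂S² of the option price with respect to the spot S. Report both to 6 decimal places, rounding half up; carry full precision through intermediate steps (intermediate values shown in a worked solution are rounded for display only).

price = 13.016087
Γ = 0.008663

σ√T = 0.3473·√2.2981 = 0.526489
d₁ = (ln(S/K) + (r+σ²/2)T) / (σ√T) = (ln(87.4/113.0) + (0.0421+0.3473²/2)·2.2981) / 0.526489 = (-0.256893 + 0.235345) / 0.526489 = -0.040926
d₂ = d₁ − σ√T = -0.040926 − 0.526489 = -0.567415
e^{−rT} = e^{−0.0421·2.2981} = 0.907783
N(d₁) = 0.483677,  N(d₂) = 0.285216
Call price V = S·N(d₁) − K·e^{−rT}·N(d₂) = 42.273399 − 29.257312 = 13.016087
φ(d₁) = (1/√(2π))·e^{−d₁²/2} = 0.398608
Γ = φ(d₁) / (S·σ·√T) = 0.008663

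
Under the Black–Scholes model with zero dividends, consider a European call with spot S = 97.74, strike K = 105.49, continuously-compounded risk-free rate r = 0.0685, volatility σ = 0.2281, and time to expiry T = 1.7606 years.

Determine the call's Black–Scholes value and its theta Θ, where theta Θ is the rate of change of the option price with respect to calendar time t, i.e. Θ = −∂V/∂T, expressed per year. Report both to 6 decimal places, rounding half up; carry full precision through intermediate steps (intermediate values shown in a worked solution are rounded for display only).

σ√T = 0.2281·√1.7606 = 0.302660
d₁ = (ln(S/K) + (r+σ²/2)T) / (σ√T) = (ln(97.74/105.49) + (0.0685+0.2281²/2)·1.7606) / 0.302660 = (-0.076305 + 0.166403) / 0.302660 = 0.297685
d₂ = d₁ − σ√T = 0.297685 − 0.302660 = -0.004975
e^{−rT} = e^{−0.0685·1.7606} = 0.886387
N(d₁) = 0.617028,  N(d₂) = 0.498015
Call price V = S·N(d₁) − K·e^{−rT}·N(d₂) = 60.308340 − 46.566913 = 13.741427
φ(d₁) = (1/√(2π))·e^{−d₁²/2} = 0.381652
Θ = −S·φ(d₁)·σ/(2√T) − r·K·e^{−rT}·N(d₂) = −3.206303 − 3.189834 = -6.396136

price = 13.741427
Θ = -6.396136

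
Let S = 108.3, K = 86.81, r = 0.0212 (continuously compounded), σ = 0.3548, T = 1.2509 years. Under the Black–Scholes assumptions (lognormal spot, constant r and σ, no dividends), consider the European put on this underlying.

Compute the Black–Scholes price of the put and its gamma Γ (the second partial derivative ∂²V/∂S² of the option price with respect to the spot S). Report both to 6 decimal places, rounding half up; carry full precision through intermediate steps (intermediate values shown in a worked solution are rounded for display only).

price = 6.090321
Γ = 0.006618

σ√T = 0.3548·√1.2509 = 0.396821
d₁ = (ln(S/K) + (r+σ²/2)T) / (σ√T) = (ln(108.3/86.81) + (0.0212+0.3548²/2)·1.2509) / 0.396821 = (0.221183 + 0.105253) / 0.396821 = 0.822627
d₂ = d₁ − σ√T = 0.822627 − 0.396821 = 0.425806
e^{−rT} = e^{−0.0212·1.2509} = 0.973829
N(−d₁) = 0.205360,  N(−d₂) = 0.335125
Put price V = K·e^{−rT}·N(−d₂) − S·N(−d₁) = 28.330809 − 22.240488 = 6.090321
φ(d₁) = (1/√(2π))·e^{−d₁²/2} = 0.284422
Γ = φ(d₁) / (S·σ·√T) = 0.006618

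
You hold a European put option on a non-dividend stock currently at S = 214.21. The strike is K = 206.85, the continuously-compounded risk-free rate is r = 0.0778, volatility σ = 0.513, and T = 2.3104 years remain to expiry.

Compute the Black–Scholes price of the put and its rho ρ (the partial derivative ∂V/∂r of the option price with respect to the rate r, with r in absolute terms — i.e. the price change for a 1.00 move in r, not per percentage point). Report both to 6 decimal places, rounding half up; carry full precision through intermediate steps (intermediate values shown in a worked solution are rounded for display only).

price = 40.103734
ρ = -217.843144

σ√T = 0.513·√2.3104 = 0.779760
d₁ = (ln(S/K) + (r+σ²/2)T) / (σ√T) = (ln(214.21/206.85) + (0.0778+0.513²/2)·2.3104) / 0.779760 = (0.034963 + 0.483762) / 0.779760 = 0.665237
d₂ = d₁ − σ√T = 0.665237 − 0.779760 = -0.114523
e^{−rT} = e^{−0.0778·2.3104} = 0.835480
N(−d₁) = 0.252950,  N(−d₂) = 0.545589
Put price V = K·e^{−rT}·N(−d₂) − S·N(−d₁) = 94.288064 − 54.184330 = 40.103734
ρ = −K·T·e^{−rT}·N(−d₂) = -217.843144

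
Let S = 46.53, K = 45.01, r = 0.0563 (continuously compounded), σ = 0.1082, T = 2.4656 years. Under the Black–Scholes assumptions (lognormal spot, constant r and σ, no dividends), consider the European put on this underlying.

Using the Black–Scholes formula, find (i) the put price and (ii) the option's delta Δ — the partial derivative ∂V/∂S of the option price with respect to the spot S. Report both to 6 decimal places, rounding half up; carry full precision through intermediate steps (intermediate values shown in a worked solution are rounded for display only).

price = 0.588724
Δ = -0.136217

σ√T = 0.1082·√2.4656 = 0.169898
d₁ = (ln(S/K) + (r+σ²/2)T) / (σ√T) = (ln(46.53/45.01) + (0.0563+0.1082²/2)·2.4656) / 0.169898 = (0.033213 + 0.153246) / 0.169898 = 1.097473
d₂ = d₁ − σ√T = 1.097473 − 0.169898 = 0.927575
e^{−rT} = e^{−0.0563·2.4656} = 0.870391
N(−d₁) = 0.136217,  N(−d₂) = 0.176814
Put price V = K·e^{−rT}·N(−d₂) − S·N(−d₁) = 6.926920 − 6.338196 = 0.588724
Δ = −N(−d₁) = -0.136217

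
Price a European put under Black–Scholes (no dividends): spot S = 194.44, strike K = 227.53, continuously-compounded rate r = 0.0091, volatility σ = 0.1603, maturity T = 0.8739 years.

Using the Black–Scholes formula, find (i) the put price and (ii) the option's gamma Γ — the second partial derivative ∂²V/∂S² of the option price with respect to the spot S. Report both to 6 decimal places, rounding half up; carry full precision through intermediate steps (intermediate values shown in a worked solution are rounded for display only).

σ√T = 0.1603·√0.8739 = 0.149853
d₁ = (ln(S/K) + (r+σ²/2)T) / (σ√T) = (ln(194.44/227.53) + (0.0091+0.1603²/2)·0.8739) / 0.149853 = (-0.157158 + 0.019180) / 0.149853 = -0.920758
d₂ = d₁ − σ√T = -0.920758 − 0.149853 = -1.070611
e^{−rT} = e^{−0.0091·0.8739} = 0.992079
N(−d₁) = 0.821412,  N(−d₂) = 0.857828
Put price V = K·e^{−rT}·N(−d₂) − S·N(−d₁) = 193.635538 − 159.715291 = 33.920247
φ(d₁) = (1/√(2π))·e^{−d₁²/2} = 0.261104
Γ = φ(d₁) / (S·σ·√T) = 0.008961

price = 33.920247
Γ = 0.008961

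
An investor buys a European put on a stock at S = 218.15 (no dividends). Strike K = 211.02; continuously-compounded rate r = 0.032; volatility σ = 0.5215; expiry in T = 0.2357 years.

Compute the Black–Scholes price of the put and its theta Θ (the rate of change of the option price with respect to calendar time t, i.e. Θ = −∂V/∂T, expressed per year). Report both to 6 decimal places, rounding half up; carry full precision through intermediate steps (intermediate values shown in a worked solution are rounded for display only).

price = 17.455929
Θ = -41.589323

σ√T = 0.5215·√0.2357 = 0.253183
d₁ = (ln(S/K) + (r+σ²/2)T) / (σ√T) = (ln(218.15/211.02) + (0.032+0.5215²/2)·0.2357) / 0.253183 = (0.033230 + 0.039593) / 0.253183 = 0.287631
d₂ = d₁ − σ√T = 0.287631 − 0.253183 = 0.034448
e^{−rT} = e^{−0.032·0.2357} = 0.992486
N(−d₁) = 0.386815,  N(−d₂) = 0.486260
Put price V = K·e^{−rT}·N(−d₂) − S·N(−d₁) = 101.839559 − 84.383630 = 17.455929
φ(d₁) = (1/√(2π))·e^{−d₁²/2} = 0.382776
Θ = −S·φ(d₁)·σ/(2√T) + r·K·e^{−rT}·N(−d₂) = −44.848189 + 3.258866 = -41.589323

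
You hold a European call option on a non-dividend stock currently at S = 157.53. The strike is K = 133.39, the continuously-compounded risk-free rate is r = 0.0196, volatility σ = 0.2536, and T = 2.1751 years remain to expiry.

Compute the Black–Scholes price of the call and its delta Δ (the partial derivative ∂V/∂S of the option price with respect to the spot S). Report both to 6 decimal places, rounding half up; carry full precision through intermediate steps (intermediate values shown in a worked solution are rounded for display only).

price = 39.187487
Δ = 0.772085

σ√T = 0.2536·√2.1751 = 0.374015
d₁ = (ln(S/K) + (r+σ²/2)T) / (σ√T) = (ln(157.53/133.39) + (0.0196+0.2536²/2)·2.1751) / 0.374015 = (0.166339 + 0.112576) / 0.374015 = 0.745730
d₂ = d₁ − σ√T = 0.745730 − 0.374015 = 0.371716
e^{−rT} = e^{−0.0196·2.1751} = 0.958264
N(d₁) = 0.772085,  N(d₂) = 0.644948
Call price V = S·N(d₁) − K·e^{−rT}·N(d₂) = 121.626529 − 82.439042 = 39.187487
Δ = N(d₁) = 0.772085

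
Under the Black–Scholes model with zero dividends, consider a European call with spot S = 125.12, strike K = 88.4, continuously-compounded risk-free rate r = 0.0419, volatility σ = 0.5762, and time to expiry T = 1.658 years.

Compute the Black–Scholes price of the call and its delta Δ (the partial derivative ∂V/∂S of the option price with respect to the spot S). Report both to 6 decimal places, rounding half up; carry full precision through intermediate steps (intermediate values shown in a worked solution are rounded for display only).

σ√T = 0.5762·√1.658 = 0.741934
d₁ = (ln(S/K) + (r+σ²/2)T) / (σ√T) = (ln(125.12/88.4) + (0.0419+0.5762²/2)·1.658) / 0.741934 = (0.347401 + 0.344704) / 0.741934 = 0.932838
d₂ = d₁ − σ√T = 0.932838 − 0.741934 = 0.190904
e^{−rT} = e^{−0.0419·1.658} = 0.932888
N(d₁) = 0.824548,  N(d₂) = 0.575700
Call price V = S·N(d₁) − K·e^{−rT}·N(d₂) = 103.167480 − 47.476384 = 55.691096
Δ = N(d₁) = 0.824548

price = 55.691096
Δ = 0.824548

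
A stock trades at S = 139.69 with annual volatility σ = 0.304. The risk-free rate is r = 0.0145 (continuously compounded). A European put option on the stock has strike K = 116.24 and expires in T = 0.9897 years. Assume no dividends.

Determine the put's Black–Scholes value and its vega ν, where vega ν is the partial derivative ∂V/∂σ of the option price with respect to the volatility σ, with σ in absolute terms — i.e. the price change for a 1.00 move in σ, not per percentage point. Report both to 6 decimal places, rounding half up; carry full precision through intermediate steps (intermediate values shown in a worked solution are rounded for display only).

price = 5.857666
ν = 40.054693

σ√T = 0.304·√0.9897 = 0.302430
d₁ = (ln(S/K) + (r+σ²/2)T) / (σ√T) = (ln(139.69/116.24) + (0.0145+0.304²/2)·0.9897) / 0.302430 = (0.183769 + 0.060083) / 0.302430 = 0.806306
d₂ = d₁ − σ√T = 0.806306 − 0.302430 = 0.503876
e^{−rT} = e^{−0.0145·0.9897} = 0.985752
N(−d₁) = 0.210033,  N(−d₂) = 0.307174
Put price V = K·e^{−rT}·N(−d₂) − S·N(−d₁) = 35.197210 − 29.339544 = 5.857666
φ(d₁) = (1/√(2π))·e^{−d₁²/2} = 0.288228
ν = S·φ(d₁)·√T = 40.054693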